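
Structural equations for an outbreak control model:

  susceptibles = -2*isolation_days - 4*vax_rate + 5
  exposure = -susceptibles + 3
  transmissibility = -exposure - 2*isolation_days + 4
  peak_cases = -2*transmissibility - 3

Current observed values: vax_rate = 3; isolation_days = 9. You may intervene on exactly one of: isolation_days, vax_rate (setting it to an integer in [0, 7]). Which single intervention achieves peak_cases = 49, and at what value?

Intervening on isolation_days: with other inputs at their observed values, peak_cases = 8*isolation_days + 9. Solving for 49 gives isolation_days = 5, within [0, 7].
Intervening on vax_rate: peak_cases = 8*vax_rate + 57. Reaching 49 requires vax_rate = -1, outside [0, 7].

set isolation_days = 5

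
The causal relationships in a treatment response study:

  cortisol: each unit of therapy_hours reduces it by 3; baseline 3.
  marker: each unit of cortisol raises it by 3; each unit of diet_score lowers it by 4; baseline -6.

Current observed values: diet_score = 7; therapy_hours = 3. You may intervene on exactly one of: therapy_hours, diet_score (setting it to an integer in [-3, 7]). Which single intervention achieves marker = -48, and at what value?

Intervening on therapy_hours: marker = -9*therapy_hours - 25. Reaching -48 requires therapy_hours = 23/9, not an integer.
Intervening on diet_score: with other inputs at their observed values, marker = -4*diet_score - 24. Solving for -48 gives diet_score = 6, within [-3, 7].

set diet_score = 6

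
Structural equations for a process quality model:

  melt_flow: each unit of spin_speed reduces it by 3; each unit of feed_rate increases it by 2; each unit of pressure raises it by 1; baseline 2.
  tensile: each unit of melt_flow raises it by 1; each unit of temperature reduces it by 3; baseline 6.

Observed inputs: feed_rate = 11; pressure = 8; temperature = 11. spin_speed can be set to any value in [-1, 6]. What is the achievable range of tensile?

-13 to 8

Substituting into the melt_flow equation gives melt_flow = -3*spin_speed + 32.
Substituting into the tensile equation gives tensile = -3*spin_speed + 5.
Linear in spin_speed, so extremes are at the endpoints: spin_speed = -1 gives tensile = 8; spin_speed = 6 gives tensile = -13.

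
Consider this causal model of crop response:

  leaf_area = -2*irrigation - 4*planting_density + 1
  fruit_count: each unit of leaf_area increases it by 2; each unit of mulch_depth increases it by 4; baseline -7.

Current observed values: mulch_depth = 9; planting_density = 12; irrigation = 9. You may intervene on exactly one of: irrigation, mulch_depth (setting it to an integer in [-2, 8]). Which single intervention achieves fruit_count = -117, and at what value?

set mulch_depth = 5

Intervening on irrigation: fruit_count = -4*irrigation - 65. Reaching -117 requires irrigation = 13, outside [-2, 8].
Intervening on mulch_depth: with other inputs at their observed values, fruit_count = 4*mulch_depth - 137. Solving for -117 gives mulch_depth = 5, within [-2, 8].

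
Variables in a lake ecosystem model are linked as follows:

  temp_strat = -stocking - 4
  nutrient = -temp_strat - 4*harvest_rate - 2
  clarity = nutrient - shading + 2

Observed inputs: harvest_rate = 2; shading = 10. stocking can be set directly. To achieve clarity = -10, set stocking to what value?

stocking = 4

Substituting into the nutrient equation gives nutrient = stocking - 6.
This gives clarity = stocking - 14.
Solve stocking - 14 = -10: stocking = (-10 + 14) / 1 = 4.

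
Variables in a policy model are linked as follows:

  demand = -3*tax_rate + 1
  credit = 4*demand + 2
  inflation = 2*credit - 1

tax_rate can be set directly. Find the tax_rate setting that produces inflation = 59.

tax_rate = -2

Substituting into the credit equation gives credit = -12*tax_rate + 6.
So inflation = -24*tax_rate + 11.
Solve -24*tax_rate + 11 = 59: tax_rate = (59 - 11) / -24 = -2.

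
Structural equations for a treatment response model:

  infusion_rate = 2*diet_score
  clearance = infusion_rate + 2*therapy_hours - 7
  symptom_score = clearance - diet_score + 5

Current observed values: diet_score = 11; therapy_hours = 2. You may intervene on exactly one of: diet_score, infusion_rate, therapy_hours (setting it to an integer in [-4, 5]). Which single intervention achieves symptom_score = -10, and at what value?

set infusion_rate = -1

Intervening on diet_score: symptom_score = diet_score + 2. Reaching -10 requires diet_score = -12, outside [-4, 5].
Intervening on infusion_rate: with other inputs at their observed values, symptom_score = infusion_rate - 9. Solving for -10 gives infusion_rate = -1, within [-4, 5].
Intervening on therapy_hours: symptom_score = 2*therapy_hours + 9. Reaching -10 requires therapy_hours = -19/2, not an integer.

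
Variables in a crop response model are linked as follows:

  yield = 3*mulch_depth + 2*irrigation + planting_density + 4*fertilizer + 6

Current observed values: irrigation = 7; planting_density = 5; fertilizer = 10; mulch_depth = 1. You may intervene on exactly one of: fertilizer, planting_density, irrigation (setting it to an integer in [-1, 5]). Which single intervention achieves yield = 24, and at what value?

Intervening on fertilizer: with other inputs at their observed values, yield = 4*fertilizer + 28. Solving for 24 gives fertilizer = -1, within [-1, 5].
Intervening on planting_density: yield = planting_density + 63. Reaching 24 requires planting_density = -39, outside [-1, 5].
Intervening on irrigation: yield = 2*irrigation + 54. Reaching 24 requires irrigation = -15, outside [-1, 5].

set fertilizer = -1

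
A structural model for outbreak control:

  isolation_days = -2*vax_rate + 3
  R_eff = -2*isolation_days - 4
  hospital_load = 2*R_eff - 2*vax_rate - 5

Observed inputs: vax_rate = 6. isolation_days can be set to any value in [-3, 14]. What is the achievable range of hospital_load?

-81 to -13

Intervening on isolation_days fixes its value directly, overriding its dependence on vax_rate.
Substituting into the hospital_load equation gives hospital_load = -4*isolation_days - 25.
Linear in isolation_days, so extremes are at the endpoints: isolation_days = -3 gives hospital_load = -13; isolation_days = 14 gives hospital_load = -81.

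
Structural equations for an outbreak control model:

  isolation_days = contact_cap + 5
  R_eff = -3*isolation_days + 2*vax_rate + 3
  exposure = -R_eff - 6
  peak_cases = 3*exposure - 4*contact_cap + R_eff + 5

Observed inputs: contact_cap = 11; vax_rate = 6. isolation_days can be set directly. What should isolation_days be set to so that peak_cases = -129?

Intervening on isolation_days fixes its value directly, overriding its dependence on contact_cap.
Substituting into the R_eff equation gives R_eff = -3*isolation_days + 15.
Substituting into the exposure equation gives exposure = 3*isolation_days - 21.
peak_cases becomes 6*isolation_days - 87.
Solve 6*isolation_days - 87 = -129: isolation_days = (-129 + 87) / 6 = -7.

isolation_days = -7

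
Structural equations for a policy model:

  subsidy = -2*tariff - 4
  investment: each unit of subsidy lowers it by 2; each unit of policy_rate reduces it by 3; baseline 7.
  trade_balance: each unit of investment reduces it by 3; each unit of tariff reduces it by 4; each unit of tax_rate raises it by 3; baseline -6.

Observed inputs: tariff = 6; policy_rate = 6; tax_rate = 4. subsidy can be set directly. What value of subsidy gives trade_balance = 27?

subsidy = 2

Intervening on subsidy fixes its value directly, overriding its dependence on tariff.
Substituting into the investment equation gives investment = -2*subsidy - 11.
So trade_balance = 6*subsidy + 15.
Solve 6*subsidy + 15 = 27: subsidy = (27 - 15) / 6 = 2.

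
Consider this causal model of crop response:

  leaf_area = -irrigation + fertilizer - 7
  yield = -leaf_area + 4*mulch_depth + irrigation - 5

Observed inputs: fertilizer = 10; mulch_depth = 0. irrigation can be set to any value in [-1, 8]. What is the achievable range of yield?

-10 to 8

Substituting into the leaf_area equation gives leaf_area = -irrigation + 3.
Substituting into the yield equation gives yield = 2*irrigation - 8.
Linear in irrigation, so extremes are at the endpoints: irrigation = -1 gives yield = -10; irrigation = 8 gives yield = 8.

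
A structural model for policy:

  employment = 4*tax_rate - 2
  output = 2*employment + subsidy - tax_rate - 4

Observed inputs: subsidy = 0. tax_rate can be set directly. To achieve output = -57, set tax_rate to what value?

tax_rate = -7

Substituting into the output equation gives output = 7*tax_rate - 8.
Solve 7*tax_rate - 8 = -57: tax_rate = (-57 + 8) / 7 = -7.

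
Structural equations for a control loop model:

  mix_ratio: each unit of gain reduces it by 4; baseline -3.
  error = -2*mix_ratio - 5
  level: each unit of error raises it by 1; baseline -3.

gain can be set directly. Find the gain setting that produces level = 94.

gain = 12

Substituting into the error equation gives error = 8*gain + 1.
Substituting into the level equation gives level = 8*gain - 2.
Solve 8*gain - 2 = 94: gain = (94 + 2) / 8 = 12.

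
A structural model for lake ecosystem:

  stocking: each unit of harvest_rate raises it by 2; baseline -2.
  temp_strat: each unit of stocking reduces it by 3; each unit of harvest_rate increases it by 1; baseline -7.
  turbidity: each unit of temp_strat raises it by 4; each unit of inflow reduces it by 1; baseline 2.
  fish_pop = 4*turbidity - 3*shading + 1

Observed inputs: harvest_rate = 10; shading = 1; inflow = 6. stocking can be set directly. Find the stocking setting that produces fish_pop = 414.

stocking = -8

Intervening on stocking fixes its value directly, overriding its dependence on harvest_rate.
Substituting into the temp_strat equation gives temp_strat = -3*stocking + 3.
Substituting into the turbidity equation gives turbidity = -12*stocking + 8.
This gives fish_pop = -48*stocking + 30.
Solve -48*stocking + 30 = 414: stocking = (414 - 30) / -48 = -8.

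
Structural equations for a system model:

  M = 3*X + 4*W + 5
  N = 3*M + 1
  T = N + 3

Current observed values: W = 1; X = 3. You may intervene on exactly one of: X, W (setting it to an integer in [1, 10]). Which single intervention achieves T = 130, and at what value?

set W = 7

Intervening on X: T = 9*X + 31. Reaching 130 requires X = 11, outside [1, 10].
Intervening on W: with other inputs at their observed values, T = 12*W + 46. Solving for 130 gives W = 7, within [1, 10].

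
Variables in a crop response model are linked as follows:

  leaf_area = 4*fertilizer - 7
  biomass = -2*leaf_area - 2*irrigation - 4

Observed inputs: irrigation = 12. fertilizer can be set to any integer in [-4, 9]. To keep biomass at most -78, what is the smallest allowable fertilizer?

Substituting into the biomass equation gives biomass = -8*fertilizer - 14.
Require -8*fertilizer - 14 ≤ -78, so fertilizer ≥ 8.
The smallest integer in [-4, 9] satisfying this is 8.

fertilizer = 8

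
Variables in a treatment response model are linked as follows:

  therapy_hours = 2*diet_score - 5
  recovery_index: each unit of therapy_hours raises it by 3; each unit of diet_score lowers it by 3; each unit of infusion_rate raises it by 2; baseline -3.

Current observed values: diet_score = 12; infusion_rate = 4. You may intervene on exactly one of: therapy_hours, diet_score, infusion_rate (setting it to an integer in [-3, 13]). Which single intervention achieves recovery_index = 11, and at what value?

Intervening on therapy_hours: recovery_index = 3*therapy_hours - 31. Reaching 11 requires therapy_hours = 14, outside [-3, 13].
Intervening on diet_score: with other inputs at their observed values, recovery_index = 3*diet_score - 10. Solving for 11 gives diet_score = 7, within [-3, 13].
Intervening on infusion_rate: recovery_index = 2*infusion_rate + 18. Reaching 11 requires infusion_rate = -7/2, not an integer.

set diet_score = 7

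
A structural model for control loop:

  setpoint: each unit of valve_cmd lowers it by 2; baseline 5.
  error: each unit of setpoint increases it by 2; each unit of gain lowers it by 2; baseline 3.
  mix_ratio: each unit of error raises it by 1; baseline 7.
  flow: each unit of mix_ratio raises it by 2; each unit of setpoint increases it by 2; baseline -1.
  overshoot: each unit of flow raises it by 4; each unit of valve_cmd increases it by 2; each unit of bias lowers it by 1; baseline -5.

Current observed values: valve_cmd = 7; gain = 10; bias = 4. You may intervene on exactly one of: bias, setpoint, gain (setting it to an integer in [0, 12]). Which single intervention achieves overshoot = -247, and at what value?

Intervening on bias: overshoot = -bias - 291. Reaching -247 requires bias = -44, outside [0, 12].
Intervening on setpoint: overshoot = 24*setpoint - 79. Reaching -247 requires setpoint = -7, outside [0, 12].
Intervening on gain: with other inputs at their observed values, overshoot = -16*gain - 135. Solving for -247 gives gain = 7, within [0, 12].

set gain = 7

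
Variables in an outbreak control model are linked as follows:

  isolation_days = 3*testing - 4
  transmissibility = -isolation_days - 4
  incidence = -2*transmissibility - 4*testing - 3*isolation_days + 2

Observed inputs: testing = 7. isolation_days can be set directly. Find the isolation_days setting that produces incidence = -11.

isolation_days = -7

Intervening on isolation_days fixes its value directly, overriding its dependence on testing.
Substituting into the incidence equation gives incidence = -isolation_days - 18.
Solve -isolation_days - 18 = -11: isolation_days = (-11 + 18) / -1 = -7.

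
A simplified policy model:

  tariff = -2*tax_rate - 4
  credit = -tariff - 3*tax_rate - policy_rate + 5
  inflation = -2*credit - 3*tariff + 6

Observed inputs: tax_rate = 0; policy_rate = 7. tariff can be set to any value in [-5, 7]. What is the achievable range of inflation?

3 to 15

Intervening on tariff fixes its value directly, overriding its dependence on tax_rate.
Substituting into the credit equation gives credit = -tariff - 2.
Substituting into the inflation equation gives inflation = -tariff + 10.
Linear in tariff, so extremes are at the endpoints: tariff = -5 gives inflation = 15; tariff = 7 gives inflation = 3.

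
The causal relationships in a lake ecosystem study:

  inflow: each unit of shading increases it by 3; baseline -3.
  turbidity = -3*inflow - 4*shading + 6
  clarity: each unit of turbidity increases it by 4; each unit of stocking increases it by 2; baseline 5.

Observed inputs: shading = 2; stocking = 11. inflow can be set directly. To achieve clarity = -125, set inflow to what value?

Intervening on inflow fixes its value directly, overriding its dependence on shading.
Substituting into the turbidity equation gives turbidity = -3*inflow - 2.
Substituting into the clarity equation gives clarity = -12*inflow + 19.
Solve -12*inflow + 19 = -125: inflow = (-125 - 19) / -12 = 12.

inflow = 12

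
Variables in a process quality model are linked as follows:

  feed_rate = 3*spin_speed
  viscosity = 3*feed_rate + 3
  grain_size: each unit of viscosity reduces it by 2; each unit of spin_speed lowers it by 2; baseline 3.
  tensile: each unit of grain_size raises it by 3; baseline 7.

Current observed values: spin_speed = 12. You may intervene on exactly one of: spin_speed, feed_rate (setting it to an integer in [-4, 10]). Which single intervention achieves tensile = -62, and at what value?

set spin_speed = 1

Intervening on spin_speed: with other inputs at their observed values, tensile = -60*spin_speed - 2. Solving for -62 gives spin_speed = 1, within [-4, 10].
Intervening on feed_rate: tensile = -18*feed_rate - 74. Reaching -62 requires feed_rate = -2/3, not an integer.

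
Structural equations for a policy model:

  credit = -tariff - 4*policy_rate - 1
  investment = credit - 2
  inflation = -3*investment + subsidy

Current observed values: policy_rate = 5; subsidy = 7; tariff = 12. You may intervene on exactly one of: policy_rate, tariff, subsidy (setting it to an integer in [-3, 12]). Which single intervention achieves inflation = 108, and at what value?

Intervening on policy_rate: inflation = 12*policy_rate + 52. Reaching 108 requires policy_rate = 14/3, not an integer.
Intervening on tariff: inflation = 3*tariff + 76. Reaching 108 requires tariff = 32/3, not an integer.
Intervening on subsidy: with other inputs at their observed values, inflation = subsidy + 105. Solving for 108 gives subsidy = 3, within [-3, 12].

set subsidy = 3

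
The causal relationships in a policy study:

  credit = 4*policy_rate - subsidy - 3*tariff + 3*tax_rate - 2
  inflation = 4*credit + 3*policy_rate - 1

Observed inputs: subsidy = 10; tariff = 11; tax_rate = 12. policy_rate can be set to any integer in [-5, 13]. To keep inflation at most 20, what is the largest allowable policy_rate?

Substituting into the credit equation gives credit = 4*policy_rate - 9.
So inflation = 19*policy_rate - 37.
Require 19*policy_rate - 37 ≤ 20, so policy_rate ≤ 3.
The largest integer in [-5, 13] satisfying this is 3.

policy_rate = 3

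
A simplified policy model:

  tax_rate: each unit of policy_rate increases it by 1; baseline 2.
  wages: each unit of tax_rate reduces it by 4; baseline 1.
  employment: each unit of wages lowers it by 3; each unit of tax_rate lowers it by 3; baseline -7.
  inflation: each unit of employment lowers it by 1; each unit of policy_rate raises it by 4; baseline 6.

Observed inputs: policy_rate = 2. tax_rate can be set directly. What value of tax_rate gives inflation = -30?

tax_rate = 6

Intervening on tax_rate fixes its value directly, overriding its dependence on policy_rate.
Substituting into the employment equation gives employment = 9*tax_rate - 10.
Substituting into the inflation equation gives inflation = -9*tax_rate + 24.
Solve -9*tax_rate + 24 = -30: tax_rate = (-30 - 24) / -9 = 6.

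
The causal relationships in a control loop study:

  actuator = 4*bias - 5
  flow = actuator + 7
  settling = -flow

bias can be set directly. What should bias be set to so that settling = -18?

bias = 4

Substituting into the flow equation gives flow = 4*bias + 2.
Substituting into the settling equation gives settling = -4*bias - 2.
Solve -4*bias - 2 = -18: bias = (-18 + 2) / -4 = 4.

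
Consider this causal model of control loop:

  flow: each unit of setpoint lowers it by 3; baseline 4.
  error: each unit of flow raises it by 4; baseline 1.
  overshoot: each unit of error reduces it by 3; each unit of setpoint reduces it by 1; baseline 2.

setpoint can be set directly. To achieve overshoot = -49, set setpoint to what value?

Substituting into the error equation gives error = -12*setpoint + 17.
Substituting into the overshoot equation gives overshoot = 35*setpoint - 49.
Solve 35*setpoint - 49 = -49: setpoint = (-49 + 49) / 35 = 0.

setpoint = 0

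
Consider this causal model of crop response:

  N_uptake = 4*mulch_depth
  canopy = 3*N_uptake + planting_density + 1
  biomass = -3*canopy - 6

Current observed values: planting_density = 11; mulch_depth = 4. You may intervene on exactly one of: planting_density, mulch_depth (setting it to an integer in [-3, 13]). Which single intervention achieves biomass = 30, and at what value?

Intervening on planting_density: biomass = -3*planting_density - 153. Reaching 30 requires planting_density = -61, outside [-3, 13].
Intervening on mulch_depth: with other inputs at their observed values, biomass = -36*mulch_depth - 42. Solving for 30 gives mulch_depth = -2, within [-3, 13].

set mulch_depth = -2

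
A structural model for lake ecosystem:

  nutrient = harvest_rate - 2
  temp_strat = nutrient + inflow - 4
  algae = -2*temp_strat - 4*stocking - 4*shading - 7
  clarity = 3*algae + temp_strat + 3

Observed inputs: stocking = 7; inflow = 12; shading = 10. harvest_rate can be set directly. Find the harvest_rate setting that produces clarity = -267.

Substituting into the temp_strat equation gives temp_strat = harvest_rate + 6.
algae becomes -2*harvest_rate - 87.
Substituting into the clarity equation gives clarity = -5*harvest_rate - 252.
Solve -5*harvest_rate - 252 = -267: harvest_rate = (-267 + 252) / -5 = 3.

harvest_rate = 3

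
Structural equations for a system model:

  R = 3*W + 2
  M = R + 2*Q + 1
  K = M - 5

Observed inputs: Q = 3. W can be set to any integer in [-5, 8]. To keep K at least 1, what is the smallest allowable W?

Substituting into the M equation gives M = 3*W + 9.
Substituting into the K equation gives K = 3*W + 4.
Require 3*W + 4 ≥ 1, so W ≥ -1.
The smallest integer in [-5, 8] satisfying this is -1.

W = -1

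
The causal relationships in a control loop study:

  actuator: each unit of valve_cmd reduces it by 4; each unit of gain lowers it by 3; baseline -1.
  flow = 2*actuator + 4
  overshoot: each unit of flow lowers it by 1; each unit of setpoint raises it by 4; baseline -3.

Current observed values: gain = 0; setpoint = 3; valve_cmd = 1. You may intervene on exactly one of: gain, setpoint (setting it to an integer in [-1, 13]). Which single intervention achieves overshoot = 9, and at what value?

Intervening on gain: with other inputs at their observed values, overshoot = 6*gain + 15. Solving for 9 gives gain = -1, within [-1, 13].
Intervening on setpoint: overshoot = 4*setpoint + 3. Reaching 9 requires setpoint = 3/2, not an integer.

set gain = -1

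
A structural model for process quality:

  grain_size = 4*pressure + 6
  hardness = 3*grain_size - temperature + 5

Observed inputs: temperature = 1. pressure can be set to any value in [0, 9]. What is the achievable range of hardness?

22 to 130

Substituting into the hardness equation gives hardness = 12*pressure + 22.
Linear in pressure, so extremes are at the endpoints: pressure = 0 gives hardness = 22; pressure = 9 gives hardness = 130.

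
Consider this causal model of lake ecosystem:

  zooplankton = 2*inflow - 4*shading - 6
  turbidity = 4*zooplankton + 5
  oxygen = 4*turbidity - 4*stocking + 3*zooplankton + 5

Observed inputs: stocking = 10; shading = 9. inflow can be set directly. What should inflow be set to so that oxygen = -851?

inflow = -1

Substituting into the zooplankton equation gives zooplankton = 2*inflow - 42.
Substituting into the turbidity equation gives turbidity = 8*inflow - 163.
Substituting into the oxygen equation gives oxygen = 38*inflow - 813.
Solve 38*inflow - 813 = -851: inflow = (-851 + 813) / 38 = -1.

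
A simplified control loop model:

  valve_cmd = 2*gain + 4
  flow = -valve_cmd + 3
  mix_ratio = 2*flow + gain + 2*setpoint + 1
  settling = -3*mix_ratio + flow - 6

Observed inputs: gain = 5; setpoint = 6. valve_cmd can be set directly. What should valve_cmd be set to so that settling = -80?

valve_cmd = -1

Intervening on valve_cmd fixes its value directly, overriding its dependence on gain.
Substituting into the mix_ratio equation gives mix_ratio = -2*valve_cmd + 24.
settling becomes 5*valve_cmd - 75.
Solve 5*valve_cmd - 75 = -80: valve_cmd = (-80 + 75) / 5 = -1.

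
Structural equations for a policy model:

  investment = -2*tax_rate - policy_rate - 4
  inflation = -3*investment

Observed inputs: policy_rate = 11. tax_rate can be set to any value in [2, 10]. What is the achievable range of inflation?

Substituting into the investment equation gives investment = -2*tax_rate - 15.
So inflation = 6*tax_rate + 45.
Linear in tax_rate, so extremes are at the endpoints: tax_rate = 2 gives inflation = 57; tax_rate = 10 gives inflation = 105.

57 to 105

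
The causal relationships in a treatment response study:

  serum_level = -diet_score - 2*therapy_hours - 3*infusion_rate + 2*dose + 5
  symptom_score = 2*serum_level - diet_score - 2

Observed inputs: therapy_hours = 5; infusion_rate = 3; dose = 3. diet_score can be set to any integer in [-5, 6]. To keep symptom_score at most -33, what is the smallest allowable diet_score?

Substituting into the serum_level equation gives serum_level = -diet_score - 8.
symptom_score becomes -3*diet_score - 18.
Require -3*diet_score - 18 ≤ -33, so diet_score ≥ 5.
The smallest integer in [-5, 6] satisfying this is 5.

diet_score = 5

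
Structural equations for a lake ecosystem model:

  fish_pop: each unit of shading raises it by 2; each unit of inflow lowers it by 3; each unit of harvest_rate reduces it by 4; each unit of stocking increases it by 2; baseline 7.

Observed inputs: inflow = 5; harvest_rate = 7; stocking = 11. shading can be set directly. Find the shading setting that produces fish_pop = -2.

shading = 6

Substituting into the fish_pop equation gives fish_pop = 2*shading - 14.
Solve 2*shading - 14 = -2: shading = (-2 + 14) / 2 = 6.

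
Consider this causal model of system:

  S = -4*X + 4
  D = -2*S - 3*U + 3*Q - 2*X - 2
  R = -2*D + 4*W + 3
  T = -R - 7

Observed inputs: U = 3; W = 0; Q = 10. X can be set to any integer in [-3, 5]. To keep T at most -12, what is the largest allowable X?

Substituting into the D equation gives D = 6*X + 11.
Substituting into the R equation gives R = -12*X - 19.
So T = 12*X + 12.
Require 12*X + 12 ≤ -12, so X ≤ -2.
The largest integer in [-3, 5] satisfying this is -2.

X = -2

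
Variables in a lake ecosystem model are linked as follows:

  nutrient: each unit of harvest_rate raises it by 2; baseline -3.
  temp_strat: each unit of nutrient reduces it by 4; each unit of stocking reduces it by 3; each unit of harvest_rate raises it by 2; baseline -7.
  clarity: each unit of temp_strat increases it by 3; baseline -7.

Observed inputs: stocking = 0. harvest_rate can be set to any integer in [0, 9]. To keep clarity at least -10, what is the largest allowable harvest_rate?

harvest_rate = 1

Substituting into the temp_strat equation gives temp_strat = -6*harvest_rate + 5.
This gives clarity = -18*harvest_rate + 8.
Require -18*harvest_rate + 8 ≥ -10, so harvest_rate ≤ 1.
The largest integer in [0, 9] satisfying this is 1.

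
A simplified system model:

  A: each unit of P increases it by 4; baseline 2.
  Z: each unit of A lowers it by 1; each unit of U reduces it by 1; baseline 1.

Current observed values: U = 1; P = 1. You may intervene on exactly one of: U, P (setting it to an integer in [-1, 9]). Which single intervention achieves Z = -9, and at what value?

set U = 4

Intervening on U: with other inputs at their observed values, Z = -U - 5. Solving for -9 gives U = 4, within [-1, 9].
Intervening on P: Z = -4*P - 2. Reaching -9 requires P = 7/4, not an integer.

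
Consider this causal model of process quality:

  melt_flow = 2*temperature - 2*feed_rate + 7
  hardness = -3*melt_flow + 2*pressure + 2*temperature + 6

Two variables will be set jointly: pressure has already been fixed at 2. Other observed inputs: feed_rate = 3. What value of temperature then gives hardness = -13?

temperature = 5

With pressure held at 2:
Substituting into the melt_flow equation gives melt_flow = 2*temperature + 1.
So hardness = -4*temperature + 7.
Solve -4*temperature + 7 = -13: temperature = (-13 - 7) / -4 = 5.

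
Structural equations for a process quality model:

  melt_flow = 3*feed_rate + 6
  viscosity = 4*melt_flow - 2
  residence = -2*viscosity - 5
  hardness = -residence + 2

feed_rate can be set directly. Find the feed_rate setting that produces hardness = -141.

Substituting into the viscosity equation gives viscosity = 12*feed_rate + 22.
So residence = -24*feed_rate - 49.
So hardness = 24*feed_rate + 51.
Solve 24*feed_rate + 51 = -141: feed_rate = (-141 - 51) / 24 = -8.

feed_rate = -8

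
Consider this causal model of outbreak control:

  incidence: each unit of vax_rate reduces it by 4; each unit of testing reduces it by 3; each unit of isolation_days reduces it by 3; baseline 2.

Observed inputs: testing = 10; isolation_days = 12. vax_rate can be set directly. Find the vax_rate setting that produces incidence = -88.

Substituting into the incidence equation gives incidence = -4*vax_rate - 64.
Solve -4*vax_rate - 64 = -88: vax_rate = (-88 + 64) / -4 = 6.

vax_rate = 6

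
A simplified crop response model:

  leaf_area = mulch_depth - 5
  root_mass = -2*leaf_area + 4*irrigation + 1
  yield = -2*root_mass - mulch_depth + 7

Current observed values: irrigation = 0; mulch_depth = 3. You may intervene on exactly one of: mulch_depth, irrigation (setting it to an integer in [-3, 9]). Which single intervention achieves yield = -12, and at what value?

Intervening on mulch_depth: with other inputs at their observed values, yield = 3*mulch_depth - 15. Solving for -12 gives mulch_depth = 1, within [-3, 9].
Intervening on irrigation: yield = -8*irrigation - 6. Reaching -12 requires irrigation = 3/4, not an integer.

set mulch_depth = 1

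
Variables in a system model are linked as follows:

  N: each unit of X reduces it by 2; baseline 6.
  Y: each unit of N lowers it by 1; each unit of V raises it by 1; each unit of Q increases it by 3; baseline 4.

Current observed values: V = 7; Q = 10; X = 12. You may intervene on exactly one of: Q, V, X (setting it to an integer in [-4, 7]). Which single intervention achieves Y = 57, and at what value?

set V = 5

Intervening on Q: Y = 3*Q + 29. Reaching 57 requires Q = 28/3, not an integer.
Intervening on V: with other inputs at their observed values, Y = V + 52. Solving for 57 gives V = 5, within [-4, 7].
Intervening on X: Y = 2*X + 35. Reaching 57 requires X = 11, outside [-4, 7].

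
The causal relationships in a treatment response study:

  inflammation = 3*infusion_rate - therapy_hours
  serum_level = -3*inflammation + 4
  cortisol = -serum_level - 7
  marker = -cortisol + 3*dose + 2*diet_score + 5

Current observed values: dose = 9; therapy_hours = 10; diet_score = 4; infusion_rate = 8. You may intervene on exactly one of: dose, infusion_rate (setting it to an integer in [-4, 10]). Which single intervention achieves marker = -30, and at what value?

Intervening on dose: with other inputs at their observed values, marker = 3*dose - 18. Solving for -30 gives dose = -4, within [-4, 10].
Intervening on infusion_rate: marker = -9*infusion_rate + 81. Reaching -30 requires infusion_rate = 37/3, not an integer.

set dose = -4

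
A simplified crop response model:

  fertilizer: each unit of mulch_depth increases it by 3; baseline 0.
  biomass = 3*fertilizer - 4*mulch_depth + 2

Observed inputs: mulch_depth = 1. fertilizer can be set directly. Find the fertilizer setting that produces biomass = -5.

fertilizer = -1

Intervening on fertilizer fixes its value directly, overriding its dependence on mulch_depth.
Substituting into the biomass equation gives biomass = 3*fertilizer - 2.
Solve 3*fertilizer - 2 = -5: fertilizer = (-5 + 2) / 3 = -1.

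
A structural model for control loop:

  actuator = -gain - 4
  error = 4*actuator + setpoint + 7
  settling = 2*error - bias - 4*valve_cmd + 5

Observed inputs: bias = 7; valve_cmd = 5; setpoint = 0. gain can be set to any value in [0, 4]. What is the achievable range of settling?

Substituting into the error equation gives error = -4*gain - 9.
This gives settling = -8*gain - 40.
Linear in gain, so extremes are at the endpoints: gain = 0 gives settling = -40; gain = 4 gives settling = -72.

-72 to -40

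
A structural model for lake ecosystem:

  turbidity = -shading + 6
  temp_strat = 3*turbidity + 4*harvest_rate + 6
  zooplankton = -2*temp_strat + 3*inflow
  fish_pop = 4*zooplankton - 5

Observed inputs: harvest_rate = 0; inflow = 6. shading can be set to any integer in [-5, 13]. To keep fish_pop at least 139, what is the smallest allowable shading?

Substituting into the temp_strat equation gives temp_strat = -3*shading + 24.
Substituting into the zooplankton equation gives zooplankton = 6*shading - 30.
So fish_pop = 24*shading - 125.
Require 24*shading - 125 ≥ 139, so shading ≥ 11.
The smallest integer in [-5, 13] satisfying this is 11.

shading = 11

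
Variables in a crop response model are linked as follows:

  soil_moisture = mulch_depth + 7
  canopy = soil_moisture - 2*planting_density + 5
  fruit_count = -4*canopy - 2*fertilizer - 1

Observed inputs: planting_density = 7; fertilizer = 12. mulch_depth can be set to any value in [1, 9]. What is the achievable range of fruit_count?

-53 to -21

Substituting into the canopy equation gives canopy = mulch_depth - 2.
Substituting into the fruit_count equation gives fruit_count = -4*mulch_depth - 17.
Linear in mulch_depth, so extremes are at the endpoints: mulch_depth = 1 gives fruit_count = -21; mulch_depth = 9 gives fruit_count = -53.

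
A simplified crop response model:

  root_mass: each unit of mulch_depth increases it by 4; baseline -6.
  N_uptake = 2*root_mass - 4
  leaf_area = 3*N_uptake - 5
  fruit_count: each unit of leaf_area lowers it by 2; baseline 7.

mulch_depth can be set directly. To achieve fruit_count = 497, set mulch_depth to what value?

mulch_depth = -8

Substituting into the N_uptake equation gives N_uptake = 8*mulch_depth - 16.
Substituting into the leaf_area equation gives leaf_area = 24*mulch_depth - 53.
Substituting into the fruit_count equation gives fruit_count = -48*mulch_depth + 113.
Solve -48*mulch_depth + 113 = 497: mulch_depth = (497 - 113) / -48 = -8.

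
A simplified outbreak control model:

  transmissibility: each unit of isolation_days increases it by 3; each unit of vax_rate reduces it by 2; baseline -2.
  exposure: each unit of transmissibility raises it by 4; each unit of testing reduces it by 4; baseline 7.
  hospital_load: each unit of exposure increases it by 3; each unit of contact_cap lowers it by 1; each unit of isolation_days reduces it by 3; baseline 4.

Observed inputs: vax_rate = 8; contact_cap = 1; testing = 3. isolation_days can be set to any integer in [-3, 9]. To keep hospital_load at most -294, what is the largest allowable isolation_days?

Substituting into the transmissibility equation gives transmissibility = 3*isolation_days - 18.
This gives exposure = 12*isolation_days - 77.
Substituting into the hospital_load equation gives hospital_load = 33*isolation_days - 228.
Require 33*isolation_days - 228 ≤ -294, so isolation_days ≤ -2.
The largest integer in [-3, 9] satisfying this is -2.

isolation_days = -2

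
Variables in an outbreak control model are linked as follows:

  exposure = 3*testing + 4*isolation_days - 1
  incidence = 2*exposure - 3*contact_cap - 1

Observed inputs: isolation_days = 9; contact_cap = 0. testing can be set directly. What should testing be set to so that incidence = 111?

Substituting into the exposure equation gives exposure = 3*testing + 35.
Substituting into the incidence equation gives incidence = 6*testing + 69.
Solve 6*testing + 69 = 111: testing = (111 - 69) / 6 = 7.

testing = 7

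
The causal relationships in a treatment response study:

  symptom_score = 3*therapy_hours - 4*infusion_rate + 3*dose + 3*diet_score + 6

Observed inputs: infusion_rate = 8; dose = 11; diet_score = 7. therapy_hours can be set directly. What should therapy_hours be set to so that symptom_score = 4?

Substituting into the symptom_score equation gives symptom_score = 3*therapy_hours + 28.
Solve 3*therapy_hours + 28 = 4: therapy_hours = (4 - 28) / 3 = -8.

therapy_hours = -8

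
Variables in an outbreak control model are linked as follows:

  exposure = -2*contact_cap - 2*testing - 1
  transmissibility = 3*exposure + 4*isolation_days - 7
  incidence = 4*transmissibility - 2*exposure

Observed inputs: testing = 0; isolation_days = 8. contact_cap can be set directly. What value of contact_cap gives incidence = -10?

Substituting into the exposure equation gives exposure = -2*contact_cap - 1.
Substituting into the transmissibility equation gives transmissibility = -6*contact_cap + 22.
So incidence = -20*contact_cap + 90.
Solve -20*contact_cap + 90 = -10: contact_cap = (-10 - 90) / -20 = 5.

contact_cap = 5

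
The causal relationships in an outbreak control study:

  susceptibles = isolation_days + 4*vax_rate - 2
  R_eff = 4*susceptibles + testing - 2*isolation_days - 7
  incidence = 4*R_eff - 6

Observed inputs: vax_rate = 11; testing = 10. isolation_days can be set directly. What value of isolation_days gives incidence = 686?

isolation_days = 1

Substituting into the susceptibles equation gives susceptibles = isolation_days + 42.
R_eff becomes 2*isolation_days + 171.
This gives incidence = 8*isolation_days + 678.
Solve 8*isolation_days + 678 = 686: isolation_days = (686 - 678) / 8 = 1.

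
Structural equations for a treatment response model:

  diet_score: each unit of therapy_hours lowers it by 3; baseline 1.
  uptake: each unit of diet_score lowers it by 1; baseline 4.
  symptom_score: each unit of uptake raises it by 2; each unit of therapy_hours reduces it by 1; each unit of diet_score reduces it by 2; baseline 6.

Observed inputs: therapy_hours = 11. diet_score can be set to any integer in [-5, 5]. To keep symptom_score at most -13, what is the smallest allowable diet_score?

diet_score = 4

Intervening on diet_score fixes its value directly, overriding its dependence on therapy_hours.
Substituting into the symptom_score equation gives symptom_score = -4*diet_score + 3.
Require -4*diet_score + 3 ≤ -13, so diet_score ≥ 4.
The smallest integer in [-5, 5] satisfying this is 4.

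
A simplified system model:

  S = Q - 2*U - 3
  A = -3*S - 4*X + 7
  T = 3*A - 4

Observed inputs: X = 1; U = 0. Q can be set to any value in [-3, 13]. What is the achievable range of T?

Substituting into the S equation gives S = Q - 3.
Substituting into the A equation gives A = -3*Q + 12.
So T = -9*Q + 32.
Linear in Q, so extremes are at the endpoints: Q = -3 gives T = 59; Q = 13 gives T = -85.

-85 to 59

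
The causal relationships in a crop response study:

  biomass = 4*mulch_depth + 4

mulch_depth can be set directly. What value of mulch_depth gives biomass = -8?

Solve 4*mulch_depth + 4 = -8: mulch_depth = (-8 - 4) / 4 = -3.

mulch_depth = -3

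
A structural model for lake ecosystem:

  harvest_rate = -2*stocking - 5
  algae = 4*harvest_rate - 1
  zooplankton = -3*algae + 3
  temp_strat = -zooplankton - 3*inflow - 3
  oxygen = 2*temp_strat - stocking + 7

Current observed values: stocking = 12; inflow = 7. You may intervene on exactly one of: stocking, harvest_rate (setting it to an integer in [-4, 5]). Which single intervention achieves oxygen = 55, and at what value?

set harvest_rate = 5

Intervening on stocking: oxygen = -49*stocking - 173. Reaching 55 requires stocking = -228/49, not an integer.
Intervening on harvest_rate: with other inputs at their observed values, oxygen = 24*harvest_rate - 65. Solving for 55 gives harvest_rate = 5, within [-4, 5].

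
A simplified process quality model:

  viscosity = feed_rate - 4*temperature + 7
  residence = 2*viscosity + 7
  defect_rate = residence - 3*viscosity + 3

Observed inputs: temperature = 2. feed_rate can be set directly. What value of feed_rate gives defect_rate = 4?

Substituting into the viscosity equation gives viscosity = feed_rate - 1.
So residence = 2*feed_rate + 5.
So defect_rate = -feed_rate + 11.
Solve -feed_rate + 11 = 4: feed_rate = (4 - 11) / -1 = 7.

feed_rate = 7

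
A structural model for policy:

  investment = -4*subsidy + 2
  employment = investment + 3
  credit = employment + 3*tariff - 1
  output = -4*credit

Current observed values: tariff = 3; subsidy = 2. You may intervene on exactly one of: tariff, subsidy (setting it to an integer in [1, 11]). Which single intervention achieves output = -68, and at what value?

set tariff = 7

Intervening on tariff: with other inputs at their observed values, output = -12*tariff + 16. Solving for -68 gives tariff = 7, within [1, 11].
Intervening on subsidy: output = 16*subsidy - 52. Reaching -68 requires subsidy = -1, outside [1, 11].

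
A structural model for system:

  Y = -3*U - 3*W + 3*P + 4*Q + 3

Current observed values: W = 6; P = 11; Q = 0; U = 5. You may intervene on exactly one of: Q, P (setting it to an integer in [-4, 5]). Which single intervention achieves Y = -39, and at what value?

Intervening on Q: Y = 4*Q + 3. Reaching -39 requires Q = -21/2, not an integer.
Intervening on P: with other inputs at their observed values, Y = 3*P - 30. Solving for -39 gives P = -3, within [-4, 5].

set P = -3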